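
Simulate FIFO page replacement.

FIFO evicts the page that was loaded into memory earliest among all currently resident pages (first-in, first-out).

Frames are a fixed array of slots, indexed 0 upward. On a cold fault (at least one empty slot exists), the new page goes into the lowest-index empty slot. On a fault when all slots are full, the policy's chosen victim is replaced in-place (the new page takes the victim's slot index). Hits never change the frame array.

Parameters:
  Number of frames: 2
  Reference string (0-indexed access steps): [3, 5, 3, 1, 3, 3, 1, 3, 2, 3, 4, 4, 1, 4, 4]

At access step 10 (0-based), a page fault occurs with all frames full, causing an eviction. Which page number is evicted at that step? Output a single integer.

Answer: 3

Derivation:
Step 0: ref 3 -> FAULT, frames=[3,-]
Step 1: ref 5 -> FAULT, frames=[3,5]
Step 2: ref 3 -> HIT, frames=[3,5]
Step 3: ref 1 -> FAULT, evict 3, frames=[1,5]
Step 4: ref 3 -> FAULT, evict 5, frames=[1,3]
Step 5: ref 3 -> HIT, frames=[1,3]
Step 6: ref 1 -> HIT, frames=[1,3]
Step 7: ref 3 -> HIT, frames=[1,3]
Step 8: ref 2 -> FAULT, evict 1, frames=[2,3]
Step 9: ref 3 -> HIT, frames=[2,3]
Step 10: ref 4 -> FAULT, evict 3, frames=[2,4]
At step 10: evicted page 3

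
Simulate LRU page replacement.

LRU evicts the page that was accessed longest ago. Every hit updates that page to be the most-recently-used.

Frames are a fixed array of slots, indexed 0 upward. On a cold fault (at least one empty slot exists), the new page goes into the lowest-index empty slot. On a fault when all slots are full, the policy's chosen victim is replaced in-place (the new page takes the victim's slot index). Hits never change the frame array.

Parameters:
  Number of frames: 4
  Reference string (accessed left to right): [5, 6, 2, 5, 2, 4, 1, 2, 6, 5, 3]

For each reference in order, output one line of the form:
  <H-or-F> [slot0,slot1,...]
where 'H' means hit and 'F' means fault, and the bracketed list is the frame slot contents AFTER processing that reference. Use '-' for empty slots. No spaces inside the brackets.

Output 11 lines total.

F [5,-,-,-]
F [5,6,-,-]
F [5,6,2,-]
H [5,6,2,-]
H [5,6,2,-]
F [5,6,2,4]
F [5,1,2,4]
H [5,1,2,4]
F [6,1,2,4]
F [6,1,2,5]
F [6,3,2,5]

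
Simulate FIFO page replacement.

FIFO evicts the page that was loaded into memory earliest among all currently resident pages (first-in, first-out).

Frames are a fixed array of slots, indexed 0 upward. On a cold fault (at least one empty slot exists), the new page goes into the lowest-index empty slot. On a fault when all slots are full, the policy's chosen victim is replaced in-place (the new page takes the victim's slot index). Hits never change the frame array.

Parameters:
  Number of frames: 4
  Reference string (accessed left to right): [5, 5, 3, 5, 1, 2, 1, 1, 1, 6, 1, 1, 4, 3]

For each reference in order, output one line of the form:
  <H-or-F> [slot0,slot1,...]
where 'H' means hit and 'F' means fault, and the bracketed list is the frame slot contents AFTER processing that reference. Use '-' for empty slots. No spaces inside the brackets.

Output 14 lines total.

F [5,-,-,-]
H [5,-,-,-]
F [5,3,-,-]
H [5,3,-,-]
F [5,3,1,-]
F [5,3,1,2]
H [5,3,1,2]
H [5,3,1,2]
H [5,3,1,2]
F [6,3,1,2]
H [6,3,1,2]
H [6,3,1,2]
F [6,4,1,2]
F [6,4,3,2]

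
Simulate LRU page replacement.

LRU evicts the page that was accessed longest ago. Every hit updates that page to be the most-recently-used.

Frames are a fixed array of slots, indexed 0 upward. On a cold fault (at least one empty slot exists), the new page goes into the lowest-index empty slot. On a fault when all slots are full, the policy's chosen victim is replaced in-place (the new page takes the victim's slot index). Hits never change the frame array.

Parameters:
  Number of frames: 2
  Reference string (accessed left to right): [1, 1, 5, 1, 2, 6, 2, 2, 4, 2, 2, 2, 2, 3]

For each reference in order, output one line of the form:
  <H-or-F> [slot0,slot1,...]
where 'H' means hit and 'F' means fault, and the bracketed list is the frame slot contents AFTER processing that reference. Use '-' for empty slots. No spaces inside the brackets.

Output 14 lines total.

F [1,-]
H [1,-]
F [1,5]
H [1,5]
F [1,2]
F [6,2]
H [6,2]
H [6,2]
F [4,2]
H [4,2]
H [4,2]
H [4,2]
H [4,2]
F [3,2]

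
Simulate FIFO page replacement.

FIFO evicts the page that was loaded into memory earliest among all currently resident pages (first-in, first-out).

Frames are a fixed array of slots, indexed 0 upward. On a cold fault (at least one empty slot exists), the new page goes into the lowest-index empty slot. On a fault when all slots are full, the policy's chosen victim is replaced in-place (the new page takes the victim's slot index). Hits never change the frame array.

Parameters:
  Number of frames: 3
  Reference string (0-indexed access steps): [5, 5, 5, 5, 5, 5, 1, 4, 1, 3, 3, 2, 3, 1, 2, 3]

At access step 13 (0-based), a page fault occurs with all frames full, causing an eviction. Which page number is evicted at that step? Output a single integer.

Step 0: ref 5 -> FAULT, frames=[5,-,-]
Step 1: ref 5 -> HIT, frames=[5,-,-]
Step 2: ref 5 -> HIT, frames=[5,-,-]
Step 3: ref 5 -> HIT, frames=[5,-,-]
Step 4: ref 5 -> HIT, frames=[5,-,-]
Step 5: ref 5 -> HIT, frames=[5,-,-]
Step 6: ref 1 -> FAULT, frames=[5,1,-]
Step 7: ref 4 -> FAULT, frames=[5,1,4]
Step 8: ref 1 -> HIT, frames=[5,1,4]
Step 9: ref 3 -> FAULT, evict 5, frames=[3,1,4]
Step 10: ref 3 -> HIT, frames=[3,1,4]
Step 11: ref 2 -> FAULT, evict 1, frames=[3,2,4]
Step 12: ref 3 -> HIT, frames=[3,2,4]
Step 13: ref 1 -> FAULT, evict 4, frames=[3,2,1]
At step 13: evicted page 4

Answer: 4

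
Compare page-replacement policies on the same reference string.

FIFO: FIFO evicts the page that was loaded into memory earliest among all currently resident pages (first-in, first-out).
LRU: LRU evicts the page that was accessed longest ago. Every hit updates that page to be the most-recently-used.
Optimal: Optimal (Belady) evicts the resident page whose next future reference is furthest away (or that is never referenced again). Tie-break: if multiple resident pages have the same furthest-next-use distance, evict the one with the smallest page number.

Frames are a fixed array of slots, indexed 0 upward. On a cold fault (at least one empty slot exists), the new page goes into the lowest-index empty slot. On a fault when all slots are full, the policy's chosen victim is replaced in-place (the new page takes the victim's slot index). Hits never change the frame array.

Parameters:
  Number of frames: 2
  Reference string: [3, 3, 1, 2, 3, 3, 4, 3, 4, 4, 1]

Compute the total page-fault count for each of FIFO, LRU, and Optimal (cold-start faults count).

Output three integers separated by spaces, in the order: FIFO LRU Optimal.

--- FIFO ---
  step 0: ref 3 -> FAULT, frames=[3,-] (faults so far: 1)
  step 1: ref 3 -> HIT, frames=[3,-] (faults so far: 1)
  step 2: ref 1 -> FAULT, frames=[3,1] (faults so far: 2)
  step 3: ref 2 -> FAULT, evict 3, frames=[2,1] (faults so far: 3)
  step 4: ref 3 -> FAULT, evict 1, frames=[2,3] (faults so far: 4)
  step 5: ref 3 -> HIT, frames=[2,3] (faults so far: 4)
  step 6: ref 4 -> FAULT, evict 2, frames=[4,3] (faults so far: 5)
  step 7: ref 3 -> HIT, frames=[4,3] (faults so far: 5)
  step 8: ref 4 -> HIT, frames=[4,3] (faults so far: 5)
  step 9: ref 4 -> HIT, frames=[4,3] (faults so far: 5)
  step 10: ref 1 -> FAULT, evict 3, frames=[4,1] (faults so far: 6)
  FIFO total faults: 6
--- LRU ---
  step 0: ref 3 -> FAULT, frames=[3,-] (faults so far: 1)
  step 1: ref 3 -> HIT, frames=[3,-] (faults so far: 1)
  step 2: ref 1 -> FAULT, frames=[3,1] (faults so far: 2)
  step 3: ref 2 -> FAULT, evict 3, frames=[2,1] (faults so far: 3)
  step 4: ref 3 -> FAULT, evict 1, frames=[2,3] (faults so far: 4)
  step 5: ref 3 -> HIT, frames=[2,3] (faults so far: 4)
  step 6: ref 4 -> FAULT, evict 2, frames=[4,3] (faults so far: 5)
  step 7: ref 3 -> HIT, frames=[4,3] (faults so far: 5)
  step 8: ref 4 -> HIT, frames=[4,3] (faults so far: 5)
  step 9: ref 4 -> HIT, frames=[4,3] (faults so far: 5)
  step 10: ref 1 -> FAULT, evict 3, frames=[4,1] (faults so far: 6)
  LRU total faults: 6
--- Optimal ---
  step 0: ref 3 -> FAULT, frames=[3,-] (faults so far: 1)
  step 1: ref 3 -> HIT, frames=[3,-] (faults so far: 1)
  step 2: ref 1 -> FAULT, frames=[3,1] (faults so far: 2)
  step 3: ref 2 -> FAULT, evict 1, frames=[3,2] (faults so far: 3)
  step 4: ref 3 -> HIT, frames=[3,2] (faults so far: 3)
  step 5: ref 3 -> HIT, frames=[3,2] (faults so far: 3)
  step 6: ref 4 -> FAULT, evict 2, frames=[3,4] (faults so far: 4)
  step 7: ref 3 -> HIT, frames=[3,4] (faults so far: 4)
  step 8: ref 4 -> HIT, frames=[3,4] (faults so far: 4)
  step 9: ref 4 -> HIT, frames=[3,4] (faults so far: 4)
  step 10: ref 1 -> FAULT, evict 3, frames=[1,4] (faults so far: 5)
  Optimal total faults: 5

Answer: 6 6 5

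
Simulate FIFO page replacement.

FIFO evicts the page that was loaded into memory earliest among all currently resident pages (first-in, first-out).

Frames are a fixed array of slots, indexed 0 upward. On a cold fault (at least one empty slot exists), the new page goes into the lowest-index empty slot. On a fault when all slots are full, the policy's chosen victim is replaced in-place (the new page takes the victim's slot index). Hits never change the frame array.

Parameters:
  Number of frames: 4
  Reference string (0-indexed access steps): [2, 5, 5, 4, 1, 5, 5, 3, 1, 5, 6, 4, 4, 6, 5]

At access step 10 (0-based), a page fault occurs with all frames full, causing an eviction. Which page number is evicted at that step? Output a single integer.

Answer: 5

Derivation:
Step 0: ref 2 -> FAULT, frames=[2,-,-,-]
Step 1: ref 5 -> FAULT, frames=[2,5,-,-]
Step 2: ref 5 -> HIT, frames=[2,5,-,-]
Step 3: ref 4 -> FAULT, frames=[2,5,4,-]
Step 4: ref 1 -> FAULT, frames=[2,5,4,1]
Step 5: ref 5 -> HIT, frames=[2,5,4,1]
Step 6: ref 5 -> HIT, frames=[2,5,4,1]
Step 7: ref 3 -> FAULT, evict 2, frames=[3,5,4,1]
Step 8: ref 1 -> HIT, frames=[3,5,4,1]
Step 9: ref 5 -> HIT, frames=[3,5,4,1]
Step 10: ref 6 -> FAULT, evict 5, frames=[3,6,4,1]
At step 10: evicted page 5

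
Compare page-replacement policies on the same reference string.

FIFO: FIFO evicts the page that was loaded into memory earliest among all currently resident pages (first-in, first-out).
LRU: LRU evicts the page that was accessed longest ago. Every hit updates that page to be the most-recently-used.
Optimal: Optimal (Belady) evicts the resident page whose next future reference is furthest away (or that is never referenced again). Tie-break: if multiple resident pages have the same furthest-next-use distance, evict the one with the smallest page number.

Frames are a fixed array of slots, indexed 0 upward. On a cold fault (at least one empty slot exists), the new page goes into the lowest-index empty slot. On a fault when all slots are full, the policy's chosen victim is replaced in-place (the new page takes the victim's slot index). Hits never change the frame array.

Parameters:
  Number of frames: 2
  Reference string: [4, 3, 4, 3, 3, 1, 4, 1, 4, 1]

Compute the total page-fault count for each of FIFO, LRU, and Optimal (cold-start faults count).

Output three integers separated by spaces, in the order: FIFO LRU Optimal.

Answer: 4 4 3

Derivation:
--- FIFO ---
  step 0: ref 4 -> FAULT, frames=[4,-] (faults so far: 1)
  step 1: ref 3 -> FAULT, frames=[4,3] (faults so far: 2)
  step 2: ref 4 -> HIT, frames=[4,3] (faults so far: 2)
  step 3: ref 3 -> HIT, frames=[4,3] (faults so far: 2)
  step 4: ref 3 -> HIT, frames=[4,3] (faults so far: 2)
  step 5: ref 1 -> FAULT, evict 4, frames=[1,3] (faults so far: 3)
  step 6: ref 4 -> FAULT, evict 3, frames=[1,4] (faults so far: 4)
  step 7: ref 1 -> HIT, frames=[1,4] (faults so far: 4)
  step 8: ref 4 -> HIT, frames=[1,4] (faults so far: 4)
  step 9: ref 1 -> HIT, frames=[1,4] (faults so far: 4)
  FIFO total faults: 4
--- LRU ---
  step 0: ref 4 -> FAULT, frames=[4,-] (faults so far: 1)
  step 1: ref 3 -> FAULT, frames=[4,3] (faults so far: 2)
  step 2: ref 4 -> HIT, frames=[4,3] (faults so far: 2)
  step 3: ref 3 -> HIT, frames=[4,3] (faults so far: 2)
  step 4: ref 3 -> HIT, frames=[4,3] (faults so far: 2)
  step 5: ref 1 -> FAULT, evict 4, frames=[1,3] (faults so far: 3)
  step 6: ref 4 -> FAULT, evict 3, frames=[1,4] (faults so far: 4)
  step 7: ref 1 -> HIT, frames=[1,4] (faults so far: 4)
  step 8: ref 4 -> HIT, frames=[1,4] (faults so far: 4)
  step 9: ref 1 -> HIT, frames=[1,4] (faults so far: 4)
  LRU total faults: 4
--- Optimal ---
  step 0: ref 4 -> FAULT, frames=[4,-] (faults so far: 1)
  step 1: ref 3 -> FAULT, frames=[4,3] (faults so far: 2)
  step 2: ref 4 -> HIT, frames=[4,3] (faults so far: 2)
  step 3: ref 3 -> HIT, frames=[4,3] (faults so far: 2)
  step 4: ref 3 -> HIT, frames=[4,3] (faults so far: 2)
  step 5: ref 1 -> FAULT, evict 3, frames=[4,1] (faults so far: 3)
  step 6: ref 4 -> HIT, frames=[4,1] (faults so far: 3)
  step 7: ref 1 -> HIT, frames=[4,1] (faults so far: 3)
  step 8: ref 4 -> HIT, frames=[4,1] (faults so far: 3)
  step 9: ref 1 -> HIT, frames=[4,1] (faults so far: 3)
  Optimal total faults: 3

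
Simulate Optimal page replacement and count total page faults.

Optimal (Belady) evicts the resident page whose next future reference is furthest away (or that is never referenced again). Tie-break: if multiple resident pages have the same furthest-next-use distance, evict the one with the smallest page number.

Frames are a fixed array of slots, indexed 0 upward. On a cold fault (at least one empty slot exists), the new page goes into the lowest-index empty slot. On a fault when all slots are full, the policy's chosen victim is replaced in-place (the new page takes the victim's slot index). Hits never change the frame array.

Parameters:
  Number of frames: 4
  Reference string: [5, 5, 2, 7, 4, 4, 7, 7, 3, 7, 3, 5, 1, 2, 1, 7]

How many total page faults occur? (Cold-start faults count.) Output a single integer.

Step 0: ref 5 → FAULT, frames=[5,-,-,-]
Step 1: ref 5 → HIT, frames=[5,-,-,-]
Step 2: ref 2 → FAULT, frames=[5,2,-,-]
Step 3: ref 7 → FAULT, frames=[5,2,7,-]
Step 4: ref 4 → FAULT, frames=[5,2,7,4]
Step 5: ref 4 → HIT, frames=[5,2,7,4]
Step 6: ref 7 → HIT, frames=[5,2,7,4]
Step 7: ref 7 → HIT, frames=[5,2,7,4]
Step 8: ref 3 → FAULT (evict 4), frames=[5,2,7,3]
Step 9: ref 7 → HIT, frames=[5,2,7,3]
Step 10: ref 3 → HIT, frames=[5,2,7,3]
Step 11: ref 5 → HIT, frames=[5,2,7,3]
Step 12: ref 1 → FAULT (evict 3), frames=[5,2,7,1]
Step 13: ref 2 → HIT, frames=[5,2,7,1]
Step 14: ref 1 → HIT, frames=[5,2,7,1]
Step 15: ref 7 → HIT, frames=[5,2,7,1]
Total faults: 6

Answer: 6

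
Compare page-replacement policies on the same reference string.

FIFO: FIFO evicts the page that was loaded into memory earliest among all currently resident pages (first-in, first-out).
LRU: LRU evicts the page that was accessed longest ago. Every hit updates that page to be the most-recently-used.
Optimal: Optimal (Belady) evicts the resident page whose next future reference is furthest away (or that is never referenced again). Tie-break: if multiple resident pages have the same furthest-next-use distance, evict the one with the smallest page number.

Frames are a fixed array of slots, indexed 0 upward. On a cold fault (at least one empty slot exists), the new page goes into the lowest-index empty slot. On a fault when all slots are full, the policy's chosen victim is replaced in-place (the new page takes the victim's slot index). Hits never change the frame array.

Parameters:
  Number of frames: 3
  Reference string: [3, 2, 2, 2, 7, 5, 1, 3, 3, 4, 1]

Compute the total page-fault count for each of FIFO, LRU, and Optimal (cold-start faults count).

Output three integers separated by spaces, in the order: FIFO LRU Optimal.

--- FIFO ---
  step 0: ref 3 -> FAULT, frames=[3,-,-] (faults so far: 1)
  step 1: ref 2 -> FAULT, frames=[3,2,-] (faults so far: 2)
  step 2: ref 2 -> HIT, frames=[3,2,-] (faults so far: 2)
  step 3: ref 2 -> HIT, frames=[3,2,-] (faults so far: 2)
  step 4: ref 7 -> FAULT, frames=[3,2,7] (faults so far: 3)
  step 5: ref 5 -> FAULT, evict 3, frames=[5,2,7] (faults so far: 4)
  step 6: ref 1 -> FAULT, evict 2, frames=[5,1,7] (faults so far: 5)
  step 7: ref 3 -> FAULT, evict 7, frames=[5,1,3] (faults so far: 6)
  step 8: ref 3 -> HIT, frames=[5,1,3] (faults so far: 6)
  step 9: ref 4 -> FAULT, evict 5, frames=[4,1,3] (faults so far: 7)
  step 10: ref 1 -> HIT, frames=[4,1,3] (faults so far: 7)
  FIFO total faults: 7
--- LRU ---
  step 0: ref 3 -> FAULT, frames=[3,-,-] (faults so far: 1)
  step 1: ref 2 -> FAULT, frames=[3,2,-] (faults so far: 2)
  step 2: ref 2 -> HIT, frames=[3,2,-] (faults so far: 2)
  step 3: ref 2 -> HIT, frames=[3,2,-] (faults so far: 2)
  step 4: ref 7 -> FAULT, frames=[3,2,7] (faults so far: 3)
  step 5: ref 5 -> FAULT, evict 3, frames=[5,2,7] (faults so far: 4)
  step 6: ref 1 -> FAULT, evict 2, frames=[5,1,7] (faults so far: 5)
  step 7: ref 3 -> FAULT, evict 7, frames=[5,1,3] (faults so far: 6)
  step 8: ref 3 -> HIT, frames=[5,1,3] (faults so far: 6)
  step 9: ref 4 -> FAULT, evict 5, frames=[4,1,3] (faults so far: 7)
  step 10: ref 1 -> HIT, frames=[4,1,3] (faults so far: 7)
  LRU total faults: 7
--- Optimal ---
  step 0: ref 3 -> FAULT, frames=[3,-,-] (faults so far: 1)
  step 1: ref 2 -> FAULT, frames=[3,2,-] (faults so far: 2)
  step 2: ref 2 -> HIT, frames=[3,2,-] (faults so far: 2)
  step 3: ref 2 -> HIT, frames=[3,2,-] (faults so far: 2)
  step 4: ref 7 -> FAULT, frames=[3,2,7] (faults so far: 3)
  step 5: ref 5 -> FAULT, evict 2, frames=[3,5,7] (faults so far: 4)
  step 6: ref 1 -> FAULT, evict 5, frames=[3,1,7] (faults so far: 5)
  step 7: ref 3 -> HIT, frames=[3,1,7] (faults so far: 5)
  step 8: ref 3 -> HIT, frames=[3,1,7] (faults so far: 5)
  step 9: ref 4 -> FAULT, evict 3, frames=[4,1,7] (faults so far: 6)
  step 10: ref 1 -> HIT, frames=[4,1,7] (faults so far: 6)
  Optimal total faults: 6

Answer: 7 7 6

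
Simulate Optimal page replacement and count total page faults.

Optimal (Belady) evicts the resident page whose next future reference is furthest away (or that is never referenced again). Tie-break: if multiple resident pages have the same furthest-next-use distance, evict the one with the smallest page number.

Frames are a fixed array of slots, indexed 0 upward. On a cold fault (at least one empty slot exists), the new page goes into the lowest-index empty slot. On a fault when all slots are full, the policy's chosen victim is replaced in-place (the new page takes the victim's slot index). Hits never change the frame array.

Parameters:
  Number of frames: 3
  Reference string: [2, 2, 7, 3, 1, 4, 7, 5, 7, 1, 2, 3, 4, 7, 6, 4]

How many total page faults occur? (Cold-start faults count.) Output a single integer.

Step 0: ref 2 → FAULT, frames=[2,-,-]
Step 1: ref 2 → HIT, frames=[2,-,-]
Step 2: ref 7 → FAULT, frames=[2,7,-]
Step 3: ref 3 → FAULT, frames=[2,7,3]
Step 4: ref 1 → FAULT (evict 3), frames=[2,7,1]
Step 5: ref 4 → FAULT (evict 2), frames=[4,7,1]
Step 6: ref 7 → HIT, frames=[4,7,1]
Step 7: ref 5 → FAULT (evict 4), frames=[5,7,1]
Step 8: ref 7 → HIT, frames=[5,7,1]
Step 9: ref 1 → HIT, frames=[5,7,1]
Step 10: ref 2 → FAULT (evict 1), frames=[5,7,2]
Step 11: ref 3 → FAULT (evict 2), frames=[5,7,3]
Step 12: ref 4 → FAULT (evict 3), frames=[5,7,4]
Step 13: ref 7 → HIT, frames=[5,7,4]
Step 14: ref 6 → FAULT (evict 5), frames=[6,7,4]
Step 15: ref 4 → HIT, frames=[6,7,4]
Total faults: 10

Answer: 10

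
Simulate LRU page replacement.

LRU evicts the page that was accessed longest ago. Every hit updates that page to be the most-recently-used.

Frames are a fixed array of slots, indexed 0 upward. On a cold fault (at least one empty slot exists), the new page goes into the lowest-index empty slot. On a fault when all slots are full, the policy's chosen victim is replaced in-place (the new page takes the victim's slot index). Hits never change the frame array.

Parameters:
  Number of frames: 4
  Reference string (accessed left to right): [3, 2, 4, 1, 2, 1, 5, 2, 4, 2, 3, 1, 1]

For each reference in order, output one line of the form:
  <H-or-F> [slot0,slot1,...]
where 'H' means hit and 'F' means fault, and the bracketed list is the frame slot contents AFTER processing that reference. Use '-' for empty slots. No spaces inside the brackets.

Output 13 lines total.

F [3,-,-,-]
F [3,2,-,-]
F [3,2,4,-]
F [3,2,4,1]
H [3,2,4,1]
H [3,2,4,1]
F [5,2,4,1]
H [5,2,4,1]
H [5,2,4,1]
H [5,2,4,1]
F [5,2,4,3]
F [1,2,4,3]
H [1,2,4,3]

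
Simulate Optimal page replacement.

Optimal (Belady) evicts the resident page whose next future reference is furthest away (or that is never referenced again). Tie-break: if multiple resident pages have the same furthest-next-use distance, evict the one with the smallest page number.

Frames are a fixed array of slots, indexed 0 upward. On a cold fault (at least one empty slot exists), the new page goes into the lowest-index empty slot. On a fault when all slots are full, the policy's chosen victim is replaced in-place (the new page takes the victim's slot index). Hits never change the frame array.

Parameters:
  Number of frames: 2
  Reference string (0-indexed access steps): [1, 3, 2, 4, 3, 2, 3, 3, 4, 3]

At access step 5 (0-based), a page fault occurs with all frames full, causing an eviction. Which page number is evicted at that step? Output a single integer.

Answer: 4

Derivation:
Step 0: ref 1 -> FAULT, frames=[1,-]
Step 1: ref 3 -> FAULT, frames=[1,3]
Step 2: ref 2 -> FAULT, evict 1, frames=[2,3]
Step 3: ref 4 -> FAULT, evict 2, frames=[4,3]
Step 4: ref 3 -> HIT, frames=[4,3]
Step 5: ref 2 -> FAULT, evict 4, frames=[2,3]
At step 5: evicted page 4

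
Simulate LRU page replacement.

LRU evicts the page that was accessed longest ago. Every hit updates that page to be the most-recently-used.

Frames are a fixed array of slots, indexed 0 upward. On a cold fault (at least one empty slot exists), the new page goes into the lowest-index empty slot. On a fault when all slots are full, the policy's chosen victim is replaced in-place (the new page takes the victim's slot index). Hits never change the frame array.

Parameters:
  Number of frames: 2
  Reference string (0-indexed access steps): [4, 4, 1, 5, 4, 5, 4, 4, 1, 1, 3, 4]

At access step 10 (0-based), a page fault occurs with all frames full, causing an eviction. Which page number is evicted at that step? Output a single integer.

Answer: 4

Derivation:
Step 0: ref 4 -> FAULT, frames=[4,-]
Step 1: ref 4 -> HIT, frames=[4,-]
Step 2: ref 1 -> FAULT, frames=[4,1]
Step 3: ref 5 -> FAULT, evict 4, frames=[5,1]
Step 4: ref 4 -> FAULT, evict 1, frames=[5,4]
Step 5: ref 5 -> HIT, frames=[5,4]
Step 6: ref 4 -> HIT, frames=[5,4]
Step 7: ref 4 -> HIT, frames=[5,4]
Step 8: ref 1 -> FAULT, evict 5, frames=[1,4]
Step 9: ref 1 -> HIT, frames=[1,4]
Step 10: ref 3 -> FAULT, evict 4, frames=[1,3]
At step 10: evicted page 4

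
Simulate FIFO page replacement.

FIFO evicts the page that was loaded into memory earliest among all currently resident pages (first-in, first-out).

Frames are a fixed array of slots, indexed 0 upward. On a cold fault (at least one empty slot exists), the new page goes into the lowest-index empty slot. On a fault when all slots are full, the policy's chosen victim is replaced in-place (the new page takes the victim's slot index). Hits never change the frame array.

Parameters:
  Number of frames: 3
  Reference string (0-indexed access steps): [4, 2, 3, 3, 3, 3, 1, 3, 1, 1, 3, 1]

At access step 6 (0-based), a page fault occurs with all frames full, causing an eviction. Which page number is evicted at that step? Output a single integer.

Answer: 4

Derivation:
Step 0: ref 4 -> FAULT, frames=[4,-,-]
Step 1: ref 2 -> FAULT, frames=[4,2,-]
Step 2: ref 3 -> FAULT, frames=[4,2,3]
Step 3: ref 3 -> HIT, frames=[4,2,3]
Step 4: ref 3 -> HIT, frames=[4,2,3]
Step 5: ref 3 -> HIT, frames=[4,2,3]
Step 6: ref 1 -> FAULT, evict 4, frames=[1,2,3]
At step 6: evicted page 4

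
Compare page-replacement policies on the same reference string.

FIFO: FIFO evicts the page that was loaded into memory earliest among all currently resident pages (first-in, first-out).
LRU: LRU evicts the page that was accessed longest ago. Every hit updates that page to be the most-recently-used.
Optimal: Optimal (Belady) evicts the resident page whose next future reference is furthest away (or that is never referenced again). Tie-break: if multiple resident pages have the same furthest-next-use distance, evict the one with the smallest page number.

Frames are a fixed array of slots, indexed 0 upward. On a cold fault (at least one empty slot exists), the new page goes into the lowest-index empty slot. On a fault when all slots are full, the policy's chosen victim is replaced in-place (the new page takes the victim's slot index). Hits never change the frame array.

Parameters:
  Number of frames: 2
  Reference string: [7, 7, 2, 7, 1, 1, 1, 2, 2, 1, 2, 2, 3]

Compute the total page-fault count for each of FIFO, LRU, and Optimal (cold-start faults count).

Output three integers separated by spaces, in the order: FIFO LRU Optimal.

Answer: 4 5 4

Derivation:
--- FIFO ---
  step 0: ref 7 -> FAULT, frames=[7,-] (faults so far: 1)
  step 1: ref 7 -> HIT, frames=[7,-] (faults so far: 1)
  step 2: ref 2 -> FAULT, frames=[7,2] (faults so far: 2)
  step 3: ref 7 -> HIT, frames=[7,2] (faults so far: 2)
  step 4: ref 1 -> FAULT, evict 7, frames=[1,2] (faults so far: 3)
  step 5: ref 1 -> HIT, frames=[1,2] (faults so far: 3)
  step 6: ref 1 -> HIT, frames=[1,2] (faults so far: 3)
  step 7: ref 2 -> HIT, frames=[1,2] (faults so far: 3)
  step 8: ref 2 -> HIT, frames=[1,2] (faults so far: 3)
  step 9: ref 1 -> HIT, frames=[1,2] (faults so far: 3)
  step 10: ref 2 -> HIT, frames=[1,2] (faults so far: 3)
  step 11: ref 2 -> HIT, frames=[1,2] (faults so far: 3)
  step 12: ref 3 -> FAULT, evict 2, frames=[1,3] (faults so far: 4)
  FIFO total faults: 4
--- LRU ---
  step 0: ref 7 -> FAULT, frames=[7,-] (faults so far: 1)
  step 1: ref 7 -> HIT, frames=[7,-] (faults so far: 1)
  step 2: ref 2 -> FAULT, frames=[7,2] (faults so far: 2)
  step 3: ref 7 -> HIT, frames=[7,2] (faults so far: 2)
  step 4: ref 1 -> FAULT, evict 2, frames=[7,1] (faults so far: 3)
  step 5: ref 1 -> HIT, frames=[7,1] (faults so far: 3)
  step 6: ref 1 -> HIT, frames=[7,1] (faults so far: 3)
  step 7: ref 2 -> FAULT, evict 7, frames=[2,1] (faults so far: 4)
  step 8: ref 2 -> HIT, frames=[2,1] (faults so far: 4)
  step 9: ref 1 -> HIT, frames=[2,1] (faults so far: 4)
  step 10: ref 2 -> HIT, frames=[2,1] (faults so far: 4)
  step 11: ref 2 -> HIT, frames=[2,1] (faults so far: 4)
  step 12: ref 3 -> FAULT, evict 1, frames=[2,3] (faults so far: 5)
  LRU total faults: 5
--- Optimal ---
  step 0: ref 7 -> FAULT, frames=[7,-] (faults so far: 1)
  step 1: ref 7 -> HIT, frames=[7,-] (faults so far: 1)
  step 2: ref 2 -> FAULT, frames=[7,2] (faults so far: 2)
  step 3: ref 7 -> HIT, frames=[7,2] (faults so far: 2)
  step 4: ref 1 -> FAULT, evict 7, frames=[1,2] (faults so far: 3)
  step 5: ref 1 -> HIT, frames=[1,2] (faults so far: 3)
  step 6: ref 1 -> HIT, frames=[1,2] (faults so far: 3)
  step 7: ref 2 -> HIT, frames=[1,2] (faults so far: 3)
  step 8: ref 2 -> HIT, frames=[1,2] (faults so far: 3)
  step 9: ref 1 -> HIT, frames=[1,2] (faults so far: 3)
  step 10: ref 2 -> HIT, frames=[1,2] (faults so far: 3)
  step 11: ref 2 -> HIT, frames=[1,2] (faults so far: 3)
  step 12: ref 3 -> FAULT, evict 1, frames=[3,2] (faults so far: 4)
  Optimal total faults: 4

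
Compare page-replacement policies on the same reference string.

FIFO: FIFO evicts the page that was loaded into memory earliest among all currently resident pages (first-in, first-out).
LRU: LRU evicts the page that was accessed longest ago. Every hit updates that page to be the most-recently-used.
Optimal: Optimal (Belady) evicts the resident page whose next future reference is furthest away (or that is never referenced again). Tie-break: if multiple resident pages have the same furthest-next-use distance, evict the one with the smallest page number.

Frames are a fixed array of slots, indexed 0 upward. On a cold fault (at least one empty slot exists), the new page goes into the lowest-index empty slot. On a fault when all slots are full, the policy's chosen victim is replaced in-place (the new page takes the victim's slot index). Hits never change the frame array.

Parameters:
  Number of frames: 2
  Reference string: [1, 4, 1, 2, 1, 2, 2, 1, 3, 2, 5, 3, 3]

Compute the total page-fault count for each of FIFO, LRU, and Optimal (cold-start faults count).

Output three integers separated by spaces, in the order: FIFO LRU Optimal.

--- FIFO ---
  step 0: ref 1 -> FAULT, frames=[1,-] (faults so far: 1)
  step 1: ref 4 -> FAULT, frames=[1,4] (faults so far: 2)
  step 2: ref 1 -> HIT, frames=[1,4] (faults so far: 2)
  step 3: ref 2 -> FAULT, evict 1, frames=[2,4] (faults so far: 3)
  step 4: ref 1 -> FAULT, evict 4, frames=[2,1] (faults so far: 4)
  step 5: ref 2 -> HIT, frames=[2,1] (faults so far: 4)
  step 6: ref 2 -> HIT, frames=[2,1] (faults so far: 4)
  step 7: ref 1 -> HIT, frames=[2,1] (faults so far: 4)
  step 8: ref 3 -> FAULT, evict 2, frames=[3,1] (faults so far: 5)
  step 9: ref 2 -> FAULT, evict 1, frames=[3,2] (faults so far: 6)
  step 10: ref 5 -> FAULT, evict 3, frames=[5,2] (faults so far: 7)
  step 11: ref 3 -> FAULT, evict 2, frames=[5,3] (faults so far: 8)
  step 12: ref 3 -> HIT, frames=[5,3] (faults so far: 8)
  FIFO total faults: 8
--- LRU ---
  step 0: ref 1 -> FAULT, frames=[1,-] (faults so far: 1)
  step 1: ref 4 -> FAULT, frames=[1,4] (faults so far: 2)
  step 2: ref 1 -> HIT, frames=[1,4] (faults so far: 2)
  step 3: ref 2 -> FAULT, evict 4, frames=[1,2] (faults so far: 3)
  step 4: ref 1 -> HIT, frames=[1,2] (faults so far: 3)
  step 5: ref 2 -> HIT, frames=[1,2] (faults so far: 3)
  step 6: ref 2 -> HIT, frames=[1,2] (faults so far: 3)
  step 7: ref 1 -> HIT, frames=[1,2] (faults so far: 3)
  step 8: ref 3 -> FAULT, evict 2, frames=[1,3] (faults so far: 4)
  step 9: ref 2 -> FAULT, evict 1, frames=[2,3] (faults so far: 5)
  step 10: ref 5 -> FAULT, evict 3, frames=[2,5] (faults so far: 6)
  step 11: ref 3 -> FAULT, evict 2, frames=[3,5] (faults so far: 7)
  step 12: ref 3 -> HIT, frames=[3,5] (faults so far: 7)
  LRU total faults: 7
--- Optimal ---
  step 0: ref 1 -> FAULT, frames=[1,-] (faults so far: 1)
  step 1: ref 4 -> FAULT, frames=[1,4] (faults so far: 2)
  step 2: ref 1 -> HIT, frames=[1,4] (faults so far: 2)
  step 3: ref 2 -> FAULT, evict 4, frames=[1,2] (faults so far: 3)
  step 4: ref 1 -> HIT, frames=[1,2] (faults so far: 3)
  step 5: ref 2 -> HIT, frames=[1,2] (faults so far: 3)
  step 6: ref 2 -> HIT, frames=[1,2] (faults so far: 3)
  step 7: ref 1 -> HIT, frames=[1,2] (faults so far: 3)
  step 8: ref 3 -> FAULT, evict 1, frames=[3,2] (faults so far: 4)
  step 9: ref 2 -> HIT, frames=[3,2] (faults so far: 4)
  step 10: ref 5 -> FAULT, evict 2, frames=[3,5] (faults so far: 5)
  step 11: ref 3 -> HIT, frames=[3,5] (faults so far: 5)
  step 12: ref 3 -> HIT, frames=[3,5] (faults so far: 5)
  Optimal total faults: 5

Answer: 8 7 5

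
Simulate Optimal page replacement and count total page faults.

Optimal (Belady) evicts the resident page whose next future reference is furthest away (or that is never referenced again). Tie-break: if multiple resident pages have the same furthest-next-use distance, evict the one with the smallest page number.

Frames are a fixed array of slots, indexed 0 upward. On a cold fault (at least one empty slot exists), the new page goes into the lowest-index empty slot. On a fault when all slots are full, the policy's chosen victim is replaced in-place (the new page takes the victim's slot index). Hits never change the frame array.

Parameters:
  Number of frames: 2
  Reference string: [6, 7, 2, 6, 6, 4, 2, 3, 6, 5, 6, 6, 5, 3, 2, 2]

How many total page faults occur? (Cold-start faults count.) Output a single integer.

Answer: 9

Derivation:
Step 0: ref 6 → FAULT, frames=[6,-]
Step 1: ref 7 → FAULT, frames=[6,7]
Step 2: ref 2 → FAULT (evict 7), frames=[6,2]
Step 3: ref 6 → HIT, frames=[6,2]
Step 4: ref 6 → HIT, frames=[6,2]
Step 5: ref 4 → FAULT (evict 6), frames=[4,2]
Step 6: ref 2 → HIT, frames=[4,2]
Step 7: ref 3 → FAULT (evict 4), frames=[3,2]
Step 8: ref 6 → FAULT (evict 2), frames=[3,6]
Step 9: ref 5 → FAULT (evict 3), frames=[5,6]
Step 10: ref 6 → HIT, frames=[5,6]
Step 11: ref 6 → HIT, frames=[5,6]
Step 12: ref 5 → HIT, frames=[5,6]
Step 13: ref 3 → FAULT (evict 5), frames=[3,6]
Step 14: ref 2 → FAULT (evict 3), frames=[2,6]
Step 15: ref 2 → HIT, frames=[2,6]
Total faults: 9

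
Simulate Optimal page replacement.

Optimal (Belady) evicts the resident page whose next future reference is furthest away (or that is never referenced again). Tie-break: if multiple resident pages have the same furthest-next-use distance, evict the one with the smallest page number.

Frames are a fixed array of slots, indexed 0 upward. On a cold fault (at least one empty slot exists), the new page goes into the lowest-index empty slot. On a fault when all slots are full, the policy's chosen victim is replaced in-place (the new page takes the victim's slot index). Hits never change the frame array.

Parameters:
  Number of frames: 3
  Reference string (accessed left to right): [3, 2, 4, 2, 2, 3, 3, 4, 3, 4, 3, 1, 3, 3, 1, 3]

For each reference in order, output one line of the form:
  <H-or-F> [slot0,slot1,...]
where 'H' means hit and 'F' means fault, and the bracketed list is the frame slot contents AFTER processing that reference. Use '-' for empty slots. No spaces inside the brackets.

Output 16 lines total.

F [3,-,-]
F [3,2,-]
F [3,2,4]
H [3,2,4]
H [3,2,4]
H [3,2,4]
H [3,2,4]
H [3,2,4]
H [3,2,4]
H [3,2,4]
H [3,2,4]
F [3,1,4]
H [3,1,4]
H [3,1,4]
H [3,1,4]
H [3,1,4]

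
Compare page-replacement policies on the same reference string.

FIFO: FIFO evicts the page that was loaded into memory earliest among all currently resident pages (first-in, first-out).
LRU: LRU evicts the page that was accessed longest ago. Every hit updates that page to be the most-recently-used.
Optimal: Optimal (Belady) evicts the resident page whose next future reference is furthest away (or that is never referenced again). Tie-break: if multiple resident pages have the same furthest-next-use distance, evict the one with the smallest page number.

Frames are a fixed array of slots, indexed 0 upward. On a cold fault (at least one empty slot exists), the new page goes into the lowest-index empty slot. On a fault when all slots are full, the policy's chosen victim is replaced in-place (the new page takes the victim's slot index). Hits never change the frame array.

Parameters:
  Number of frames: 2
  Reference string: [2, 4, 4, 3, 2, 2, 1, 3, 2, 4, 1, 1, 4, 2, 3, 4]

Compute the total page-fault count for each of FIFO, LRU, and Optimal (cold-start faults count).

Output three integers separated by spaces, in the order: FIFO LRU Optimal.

--- FIFO ---
  step 0: ref 2 -> FAULT, frames=[2,-] (faults so far: 1)
  step 1: ref 4 -> FAULT, frames=[2,4] (faults so far: 2)
  step 2: ref 4 -> HIT, frames=[2,4] (faults so far: 2)
  step 3: ref 3 -> FAULT, evict 2, frames=[3,4] (faults so far: 3)
  step 4: ref 2 -> FAULT, evict 4, frames=[3,2] (faults so far: 4)
  step 5: ref 2 -> HIT, frames=[3,2] (faults so far: 4)
  step 6: ref 1 -> FAULT, evict 3, frames=[1,2] (faults so far: 5)
  step 7: ref 3 -> FAULT, evict 2, frames=[1,3] (faults so far: 6)
  step 8: ref 2 -> FAULT, evict 1, frames=[2,3] (faults so far: 7)
  step 9: ref 4 -> FAULT, evict 3, frames=[2,4] (faults so far: 8)
  step 10: ref 1 -> FAULT, evict 2, frames=[1,4] (faults so far: 9)
  step 11: ref 1 -> HIT, frames=[1,4] (faults so far: 9)
  step 12: ref 4 -> HIT, frames=[1,4] (faults so far: 9)
  step 13: ref 2 -> FAULT, evict 4, frames=[1,2] (faults so far: 10)
  step 14: ref 3 -> FAULT, evict 1, frames=[3,2] (faults so far: 11)
  step 15: ref 4 -> FAULT, evict 2, frames=[3,4] (faults so far: 12)
  FIFO total faults: 12
--- LRU ---
  step 0: ref 2 -> FAULT, frames=[2,-] (faults so far: 1)
  step 1: ref 4 -> FAULT, frames=[2,4] (faults so far: 2)
  step 2: ref 4 -> HIT, frames=[2,4] (faults so far: 2)
  step 3: ref 3 -> FAULT, evict 2, frames=[3,4] (faults so far: 3)
  step 4: ref 2 -> FAULT, evict 4, frames=[3,2] (faults so far: 4)
  step 5: ref 2 -> HIT, frames=[3,2] (faults so far: 4)
  step 6: ref 1 -> FAULT, evict 3, frames=[1,2] (faults so far: 5)
  step 7: ref 3 -> FAULT, evict 2, frames=[1,3] (faults so far: 6)
  step 8: ref 2 -> FAULT, evict 1, frames=[2,3] (faults so far: 7)
  step 9: ref 4 -> FAULT, evict 3, frames=[2,4] (faults so far: 8)
  step 10: ref 1 -> FAULT, evict 2, frames=[1,4] (faults so far: 9)
  step 11: ref 1 -> HIT, frames=[1,4] (faults so far: 9)
  step 12: ref 4 -> HIT, frames=[1,4] (faults so far: 9)
  step 13: ref 2 -> FAULT, evict 1, frames=[2,4] (faults so far: 10)
  step 14: ref 3 -> FAULT, evict 4, frames=[2,3] (faults so far: 11)
  step 15: ref 4 -> FAULT, evict 2, frames=[4,3] (faults so far: 12)
  LRU total faults: 12
--- Optimal ---
  step 0: ref 2 -> FAULT, frames=[2,-] (faults so far: 1)
  step 1: ref 4 -> FAULT, frames=[2,4] (faults so far: 2)
  step 2: ref 4 -> HIT, frames=[2,4] (faults so far: 2)
  step 3: ref 3 -> FAULT, evict 4, frames=[2,3] (faults so far: 3)
  step 4: ref 2 -> HIT, frames=[2,3] (faults so far: 3)
  step 5: ref 2 -> HIT, frames=[2,3] (faults so far: 3)
  step 6: ref 1 -> FAULT, evict 2, frames=[1,3] (faults so far: 4)
  step 7: ref 3 -> HIT, frames=[1,3] (faults so far: 4)
  step 8: ref 2 -> FAULT, evict 3, frames=[1,2] (faults so far: 5)
  step 9: ref 4 -> FAULT, evict 2, frames=[1,4] (faults so far: 6)
  step 10: ref 1 -> HIT, frames=[1,4] (faults so far: 6)
  step 11: ref 1 -> HIT, frames=[1,4] (faults so far: 6)
  step 12: ref 4 -> HIT, frames=[1,4] (faults so far: 6)
  step 13: ref 2 -> FAULT, evict 1, frames=[2,4] (faults so far: 7)
  step 14: ref 3 -> FAULT, evict 2, frames=[3,4] (faults so far: 8)
  step 15: ref 4 -> HIT, frames=[3,4] (faults so far: 8)
  Optimal total faults: 8

Answer: 12 12 8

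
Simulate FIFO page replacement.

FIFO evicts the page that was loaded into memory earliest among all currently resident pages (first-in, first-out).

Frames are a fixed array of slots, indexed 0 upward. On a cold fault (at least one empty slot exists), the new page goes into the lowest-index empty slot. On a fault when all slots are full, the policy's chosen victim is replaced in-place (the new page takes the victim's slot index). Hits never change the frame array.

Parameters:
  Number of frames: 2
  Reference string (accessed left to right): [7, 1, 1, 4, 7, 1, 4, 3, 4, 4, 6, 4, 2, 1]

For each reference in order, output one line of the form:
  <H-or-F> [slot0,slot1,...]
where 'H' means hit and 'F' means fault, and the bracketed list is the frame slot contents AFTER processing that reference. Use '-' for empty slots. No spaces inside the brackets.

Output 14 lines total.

F [7,-]
F [7,1]
H [7,1]
F [4,1]
F [4,7]
F [1,7]
F [1,4]
F [3,4]
H [3,4]
H [3,4]
F [3,6]
F [4,6]
F [4,2]
F [1,2]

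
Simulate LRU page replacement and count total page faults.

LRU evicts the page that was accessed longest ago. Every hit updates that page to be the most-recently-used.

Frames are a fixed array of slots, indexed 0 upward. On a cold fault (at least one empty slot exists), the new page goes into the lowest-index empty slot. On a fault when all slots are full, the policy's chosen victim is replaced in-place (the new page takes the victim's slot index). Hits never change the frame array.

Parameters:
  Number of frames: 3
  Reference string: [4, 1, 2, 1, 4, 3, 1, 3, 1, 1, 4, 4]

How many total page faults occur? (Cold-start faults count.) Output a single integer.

Answer: 4

Derivation:
Step 0: ref 4 → FAULT, frames=[4,-,-]
Step 1: ref 1 → FAULT, frames=[4,1,-]
Step 2: ref 2 → FAULT, frames=[4,1,2]
Step 3: ref 1 → HIT, frames=[4,1,2]
Step 4: ref 4 → HIT, frames=[4,1,2]
Step 5: ref 3 → FAULT (evict 2), frames=[4,1,3]
Step 6: ref 1 → HIT, frames=[4,1,3]
Step 7: ref 3 → HIT, frames=[4,1,3]
Step 8: ref 1 → HIT, frames=[4,1,3]
Step 9: ref 1 → HIT, frames=[4,1,3]
Step 10: ref 4 → HIT, frames=[4,1,3]
Step 11: ref 4 → HIT, frames=[4,1,3]
Total faults: 4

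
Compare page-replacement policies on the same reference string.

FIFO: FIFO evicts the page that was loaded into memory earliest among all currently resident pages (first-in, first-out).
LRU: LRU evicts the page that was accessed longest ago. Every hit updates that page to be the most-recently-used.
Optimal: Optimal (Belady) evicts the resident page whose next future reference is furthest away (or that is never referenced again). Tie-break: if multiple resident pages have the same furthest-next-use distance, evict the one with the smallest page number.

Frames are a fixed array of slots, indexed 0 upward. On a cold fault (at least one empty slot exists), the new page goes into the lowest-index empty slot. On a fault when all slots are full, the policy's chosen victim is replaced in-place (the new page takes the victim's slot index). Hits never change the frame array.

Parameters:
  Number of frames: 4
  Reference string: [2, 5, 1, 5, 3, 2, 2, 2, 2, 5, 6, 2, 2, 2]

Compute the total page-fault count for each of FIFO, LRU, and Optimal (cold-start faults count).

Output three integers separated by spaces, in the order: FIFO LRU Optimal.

--- FIFO ---
  step 0: ref 2 -> FAULT, frames=[2,-,-,-] (faults so far: 1)
  step 1: ref 5 -> FAULT, frames=[2,5,-,-] (faults so far: 2)
  step 2: ref 1 -> FAULT, frames=[2,5,1,-] (faults so far: 3)
  step 3: ref 5 -> HIT, frames=[2,5,1,-] (faults so far: 3)
  step 4: ref 3 -> FAULT, frames=[2,5,1,3] (faults so far: 4)
  step 5: ref 2 -> HIT, frames=[2,5,1,3] (faults so far: 4)
  step 6: ref 2 -> HIT, frames=[2,5,1,3] (faults so far: 4)
  step 7: ref 2 -> HIT, frames=[2,5,1,3] (faults so far: 4)
  step 8: ref 2 -> HIT, frames=[2,5,1,3] (faults so far: 4)
  step 9: ref 5 -> HIT, frames=[2,5,1,3] (faults so far: 4)
  step 10: ref 6 -> FAULT, evict 2, frames=[6,5,1,3] (faults so far: 5)
  step 11: ref 2 -> FAULT, evict 5, frames=[6,2,1,3] (faults so far: 6)
  step 12: ref 2 -> HIT, frames=[6,2,1,3] (faults so far: 6)
  step 13: ref 2 -> HIT, frames=[6,2,1,3] (faults so far: 6)
  FIFO total faults: 6
--- LRU ---
  step 0: ref 2 -> FAULT, frames=[2,-,-,-] (faults so far: 1)
  step 1: ref 5 -> FAULT, frames=[2,5,-,-] (faults so far: 2)
  step 2: ref 1 -> FAULT, frames=[2,5,1,-] (faults so far: 3)
  step 3: ref 5 -> HIT, frames=[2,5,1,-] (faults so far: 3)
  step 4: ref 3 -> FAULT, frames=[2,5,1,3] (faults so far: 4)
  step 5: ref 2 -> HIT, frames=[2,5,1,3] (faults so far: 4)
  step 6: ref 2 -> HIT, frames=[2,5,1,3] (faults so far: 4)
  step 7: ref 2 -> HIT, frames=[2,5,1,3] (faults so far: 4)
  step 8: ref 2 -> HIT, frames=[2,5,1,3] (faults so far: 4)
  step 9: ref 5 -> HIT, frames=[2,5,1,3] (faults so far: 4)
  step 10: ref 6 -> FAULT, evict 1, frames=[2,5,6,3] (faults so far: 5)
  step 11: ref 2 -> HIT, frames=[2,5,6,3] (faults so far: 5)
  step 12: ref 2 -> HIT, frames=[2,5,6,3] (faults so far: 5)
  step 13: ref 2 -> HIT, frames=[2,5,6,3] (faults so far: 5)
  LRU total faults: 5
--- Optimal ---
  step 0: ref 2 -> FAULT, frames=[2,-,-,-] (faults so far: 1)
  step 1: ref 5 -> FAULT, frames=[2,5,-,-] (faults so far: 2)
  step 2: ref 1 -> FAULT, frames=[2,5,1,-] (faults so far: 3)
  step 3: ref 5 -> HIT, frames=[2,5,1,-] (faults so far: 3)
  step 4: ref 3 -> FAULT, frames=[2,5,1,3] (faults so far: 4)
  step 5: ref 2 -> HIT, frames=[2,5,1,3] (faults so far: 4)
  step 6: ref 2 -> HIT, frames=[2,5,1,3] (faults so far: 4)
  step 7: ref 2 -> HIT, frames=[2,5,1,3] (faults so far: 4)
  step 8: ref 2 -> HIT, frames=[2,5,1,3] (faults so far: 4)
  step 9: ref 5 -> HIT, frames=[2,5,1,3] (faults so far: 4)
  step 10: ref 6 -> FAULT, evict 1, frames=[2,5,6,3] (faults so far: 5)
  step 11: ref 2 -> HIT, frames=[2,5,6,3] (faults so far: 5)
  step 12: ref 2 -> HIT, frames=[2,5,6,3] (faults so far: 5)
  step 13: ref 2 -> HIT, frames=[2,5,6,3] (faults so far: 5)
  Optimal total faults: 5

Answer: 6 5 5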